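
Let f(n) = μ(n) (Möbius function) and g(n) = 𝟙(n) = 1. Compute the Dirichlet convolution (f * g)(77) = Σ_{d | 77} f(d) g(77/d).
(μ * 𝟙)(77) = 0

Divisors of 77: [1, 7, 11, 77]. For each d | 77:
  d = 1: μ(1) · 𝟙(77/1) = 1 · 1 = 1
  d = 7: μ(7) · 𝟙(77/7) = -1 · 1 = -1
  d = 11: μ(11) · 𝟙(77/11) = -1 · 1 = -1
  d = 77: μ(77) · 𝟙(77/77) = 1 · 1 = 1
Summing: (μ * 𝟙)(77) = 1 + -1 + -1 + 1 = 0.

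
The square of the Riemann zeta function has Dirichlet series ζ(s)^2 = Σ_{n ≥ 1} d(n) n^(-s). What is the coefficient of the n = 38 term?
d(38) = 4

ζ(s)^2 = (Σ 1/m^s)(Σ 1/k^s). The coefficient of 1/n^s in the product is the number of ordered pairs (m, k) with mk = n, which equals d(n). For n = 38, divisors are [1, 2, 19, 38], so d(38) = 4.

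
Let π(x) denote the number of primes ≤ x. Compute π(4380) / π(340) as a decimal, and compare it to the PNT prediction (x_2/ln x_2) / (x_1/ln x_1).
π(4380)/π(340) = 597/68 ≈ 8.7794;  PNT prediction ≈ 8.9556.

π(340) = 68 and π(4380) = 597, so π(4380)/π(340) ≈ 8.7794. The PNT-predicted ratio is (4380/ln(4380)) / (340/ln(340)) ≈ 8.9556. The two agree to within a few percent, as expected.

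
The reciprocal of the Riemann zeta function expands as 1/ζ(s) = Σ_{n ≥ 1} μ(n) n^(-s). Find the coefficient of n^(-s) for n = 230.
μ(230) = -1

Factor n = 230 = 2 · 5 · 23. μ(n) = 0 if any exponent ≥ 2 (not squarefree); otherwise μ(n) = (−1)^{ω(n)} where ω(n) is the number of distinct prime factors. Applying: μ(230) = -1.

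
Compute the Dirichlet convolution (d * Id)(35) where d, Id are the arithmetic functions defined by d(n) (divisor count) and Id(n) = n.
(d * Id)(35) = 63

Divisors of 35: [1, 5, 7, 35]. For each d | 35:
  d = 1: d(1) · Id(35/1) = 1 · 35 = 35
  d = 5: d(5) · Id(35/5) = 2 · 7 = 14
  d = 7: d(7) · Id(35/7) = 2 · 5 = 10
  d = 35: d(35) · Id(35/35) = 4 · 1 = 4
Summing: (d * Id)(35) = 35 + 14 + 10 + 4 = 63.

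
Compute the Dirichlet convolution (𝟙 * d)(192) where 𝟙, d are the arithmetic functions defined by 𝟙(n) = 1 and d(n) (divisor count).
(𝟙 * d)(192) = 84

Divisors of 192: [1, 2, 3, 4, 6, 8, 12, 16, 24, 32, 48, 64, 96, 192]. For each d | 192:
  d = 1: 𝟙(1) · d(192/1) = 1 · 14 = 14
  d = 2: 𝟙(2) · d(192/2) = 1 · 12 = 12
  d = 3: 𝟙(3) · d(192/3) = 1 · 7 = 7
  d = 4: 𝟙(4) · d(192/4) = 1 · 10 = 10
  d = 6: 𝟙(6) · d(192/6) = 1 · 6 = 6
  d = 8: 𝟙(8) · d(192/8) = 1 · 8 = 8
  d = 12: 𝟙(12) · d(192/12) = 1 · 5 = 5
  d = 16: 𝟙(16) · d(192/16) = 1 · 6 = 6
  d = 24: 𝟙(24) · d(192/24) = 1 · 4 = 4
  d = 32: 𝟙(32) · d(192/32) = 1 · 4 = 4
  d = 48: 𝟙(48) · d(192/48) = 1 · 3 = 3
  d = 64: 𝟙(64) · d(192/64) = 1 · 2 = 2
  d = 96: 𝟙(96) · d(192/96) = 1 · 2 = 2
  d = 192: 𝟙(192) · d(192/192) = 1 · 1 = 1
Summing: (𝟙 * d)(192) = 14 + 12 + 7 + 10 + 6 + 8 + 5 + 6 + 4 + 4 + 3 + 2 + 2 + 1 = 84.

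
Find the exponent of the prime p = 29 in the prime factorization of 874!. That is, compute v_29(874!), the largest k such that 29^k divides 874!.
v_29(874!) = 31

Legendre's formula: v_p(n!) = Σ_{k ≥ 1} ⌊n / p^k⌋. For p = 29, n = 874, the terms are:
  ⌊874/29^1⌋ = ⌊874/29⌋ = 30
  ⌊874/29^2⌋ = ⌊874/841⌋ = 1
(the next term ⌊874/29^3⌋ = 0, terminating the sum). Summing: v_29(874!) = 30 + 1 = 31.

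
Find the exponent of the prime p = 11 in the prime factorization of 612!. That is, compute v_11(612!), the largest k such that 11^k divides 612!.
v_11(612!) = 60

Legendre's formula: v_p(n!) = Σ_{k ≥ 1} ⌊n / p^k⌋. For p = 11, n = 612, the terms are:
  ⌊612/11^1⌋ = ⌊612/11⌋ = 55
  ⌊612/11^2⌋ = ⌊612/121⌋ = 5
(the next term ⌊612/11^3⌋ = 0, terminating the sum). Summing: v_11(612!) = 55 + 5 = 60.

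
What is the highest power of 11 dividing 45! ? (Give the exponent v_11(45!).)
v_11(45!) = 4

Legendre's formula: v_p(n!) = Σ_{k ≥ 1} ⌊n / p^k⌋. For p = 11, n = 45, the terms are:
  ⌊45/11^1⌋ = ⌊45/11⌋ = 4
(the next term ⌊45/11^2⌋ = 0, terminating the sum). Summing: v_11(45!) = 4 = 4.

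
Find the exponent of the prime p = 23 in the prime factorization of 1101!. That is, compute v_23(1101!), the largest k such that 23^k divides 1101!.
v_23(1101!) = 49

Legendre's formula: v_p(n!) = Σ_{k ≥ 1} ⌊n / p^k⌋. For p = 23, n = 1101, the terms are:
  ⌊1101/23^1⌋ = ⌊1101/23⌋ = 47
  ⌊1101/23^2⌋ = ⌊1101/529⌋ = 2
(the next term ⌊1101/23^3⌋ = 0, terminating the sum). Summing: v_23(1101!) = 47 + 2 = 49.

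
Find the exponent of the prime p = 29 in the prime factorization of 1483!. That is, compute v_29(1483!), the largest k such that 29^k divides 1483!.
v_29(1483!) = 52

Legendre's formula: v_p(n!) = Σ_{k ≥ 1} ⌊n / p^k⌋. For p = 29, n = 1483, the terms are:
  ⌊1483/29^1⌋ = ⌊1483/29⌋ = 51
  ⌊1483/29^2⌋ = ⌊1483/841⌋ = 1
(the next term ⌊1483/29^3⌋ = 0, terminating the sum). Summing: v_29(1483!) = 51 + 1 = 52.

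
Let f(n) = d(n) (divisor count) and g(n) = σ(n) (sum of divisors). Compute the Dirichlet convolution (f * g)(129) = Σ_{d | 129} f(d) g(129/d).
(d * σ)(129) = 276

Divisors of 129: [1, 3, 43, 129]. For each d | 129:
  d = 1: d(1) · σ(129/1) = 1 · 176 = 176
  d = 3: d(3) · σ(129/3) = 2 · 44 = 88
  d = 43: d(43) · σ(129/43) = 2 · 4 = 8
  d = 129: d(129) · σ(129/129) = 4 · 1 = 4
Summing: (d * σ)(129) = 176 + 88 + 8 + 4 = 276.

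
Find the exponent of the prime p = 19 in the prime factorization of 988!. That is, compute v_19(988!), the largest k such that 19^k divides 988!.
v_19(988!) = 54

Legendre's formula: v_p(n!) = Σ_{k ≥ 1} ⌊n / p^k⌋. For p = 19, n = 988, the terms are:
  ⌊988/19^1⌋ = ⌊988/19⌋ = 52
  ⌊988/19^2⌋ = ⌊988/361⌋ = 2
(the next term ⌊988/19^3⌋ = 0, terminating the sum). Summing: v_19(988!) = 52 + 2 = 54.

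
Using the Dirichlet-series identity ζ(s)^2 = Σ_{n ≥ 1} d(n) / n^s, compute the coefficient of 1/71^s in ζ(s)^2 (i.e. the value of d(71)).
d(71) = 2

ζ(s)^2 = (Σ 1/m^s)(Σ 1/k^s). The coefficient of 1/n^s in the product is the number of ordered pairs (m, k) with mk = n, which equals d(n). For n = 71, divisors are [1, 71], so d(71) = 2.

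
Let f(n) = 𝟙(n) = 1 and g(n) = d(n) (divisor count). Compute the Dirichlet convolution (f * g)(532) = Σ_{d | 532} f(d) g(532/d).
(𝟙 * d)(532) = 54

Divisors of 532: [1, 2, 4, 7, 14, 19, 28, 38, 76, 133, 266, 532]. For each d | 532:
  d = 1: 𝟙(1) · d(532/1) = 1 · 12 = 12
  d = 2: 𝟙(2) · d(532/2) = 1 · 8 = 8
  d = 4: 𝟙(4) · d(532/4) = 1 · 4 = 4
  d = 7: 𝟙(7) · d(532/7) = 1 · 6 = 6
  d = 14: 𝟙(14) · d(532/14) = 1 · 4 = 4
  d = 19: 𝟙(19) · d(532/19) = 1 · 6 = 6
  d = 28: 𝟙(28) · d(532/28) = 1 · 2 = 2
  d = 38: 𝟙(38) · d(532/38) = 1 · 4 = 4
  d = 76: 𝟙(76) · d(532/76) = 1 · 2 = 2
  d = 133: 𝟙(133) · d(532/133) = 1 · 3 = 3
  d = 266: 𝟙(266) · d(532/266) = 1 · 2 = 2
  d = 532: 𝟙(532) · d(532/532) = 1 · 1 = 1
Summing: (𝟙 * d)(532) = 12 + 8 + 4 + 6 + 4 + 6 + 2 + 4 + 2 + 3 + 2 + 1 = 54.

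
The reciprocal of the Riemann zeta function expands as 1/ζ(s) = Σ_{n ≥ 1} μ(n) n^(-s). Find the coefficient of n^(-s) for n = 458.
μ(458) = 1

Factor n = 458 = 2 · 229. μ(n) = 0 if any exponent ≥ 2 (not squarefree); otherwise μ(n) = (−1)^{ω(n)} where ω(n) is the number of distinct prime factors. Applying: μ(458) = 1.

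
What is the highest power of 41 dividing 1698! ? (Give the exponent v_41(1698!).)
v_41(1698!) = 42

Legendre's formula: v_p(n!) = Σ_{k ≥ 1} ⌊n / p^k⌋. For p = 41, n = 1698, the terms are:
  ⌊1698/41^1⌋ = ⌊1698/41⌋ = 41
  ⌊1698/41^2⌋ = ⌊1698/1681⌋ = 1
(the next term ⌊1698/41^3⌋ = 0, terminating the sum). Summing: v_41(1698!) = 41 + 1 = 42.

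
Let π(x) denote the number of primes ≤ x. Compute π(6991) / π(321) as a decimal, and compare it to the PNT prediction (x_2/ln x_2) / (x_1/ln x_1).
π(6991)/π(321) = 899/66 ≈ 13.6212;  PNT prediction ≈ 14.1990.

π(321) = 66 and π(6991) = 899, so π(6991)/π(321) ≈ 13.6212. The PNT-predicted ratio is (6991/ln(6991)) / (321/ln(321)) ≈ 14.1990. The two agree to within a few percent, as expected.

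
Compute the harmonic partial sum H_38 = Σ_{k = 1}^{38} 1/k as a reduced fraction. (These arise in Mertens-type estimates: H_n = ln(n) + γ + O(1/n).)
H_38 = 2053580969474233/485721041551200

Direct summation: H_38 = 1 + 1/2 + ... + 1/38. The least common denominator is lcm(1, ..., 38) = 5342931457063200; over this denominator the numerator is 5342931457063200 + 2671465728531600 + 1780977152354400 + 1335732864265800 + 1068586291412640 + 890488576177200 + 763275922437600 + 667866432132900 + 593659050784800 + 534293145706320 + 485721041551200 + 445244288088600 + 410994727466400 + 381637961218800 + 356195430470880 + 333933216066450 + 314290085709600 + 296829525392400 + 281206918792800 + 267146572853160 + 254425307479200 + 242860520775600 + 232301367698400 + 222622144044300 + 213717258282528 + 205497363733200 + 197886350261600 + 190818980609400 + 184239015760800 + 178097715235440 + 172352627647200 + 166966608033225 + 161907013850400 + 157145042854800 + 152655184487520 + 148414762696200 + 144403552893600 + 140603459396400 = 22589390664216563, so H_38 = 22589390664216563/5342931457063200; reducing by gcd(22589390664216563, 5342931457063200) = 11 gives 2053580969474233/485721041551200 ≈ 4.22790. (The PNT-adjacent estimate ln(38) + γ ≈ 4.21480 matches within O(1/n).)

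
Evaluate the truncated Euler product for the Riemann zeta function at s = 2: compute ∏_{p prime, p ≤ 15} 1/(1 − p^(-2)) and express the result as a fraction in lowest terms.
∏ = 715715/442368

The primes p ≤ 15 are [2, 3, 5, 7, 11, 13]. For each prime, (1 − 1/p^2)^(-1) = p^2 / (p^2 − 1). The product is (1 − 1/2^2)^(-1), (1 − 1/3^2)^(-1), (1 − 1/5^2)^(-1), (1 − 1/7^2)^(-1), (1 − 1/11^2)^(-1), (1 − 1/13^2)^(-1) = ∏ p^2 / (p^2 − 1) = 715715/442368.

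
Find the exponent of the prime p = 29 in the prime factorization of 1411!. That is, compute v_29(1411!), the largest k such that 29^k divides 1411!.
v_29(1411!) = 49

Legendre's formula: v_p(n!) = Σ_{k ≥ 1} ⌊n / p^k⌋. For p = 29, n = 1411, the terms are:
  ⌊1411/29^1⌋ = ⌊1411/29⌋ = 48
  ⌊1411/29^2⌋ = ⌊1411/841⌋ = 1
(the next term ⌊1411/29^3⌋ = 0, terminating the sum). Summing: v_29(1411!) = 48 + 1 = 49.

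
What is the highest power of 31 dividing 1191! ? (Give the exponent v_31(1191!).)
v_31(1191!) = 39

Legendre's formula: v_p(n!) = Σ_{k ≥ 1} ⌊n / p^k⌋. For p = 31, n = 1191, the terms are:
  ⌊1191/31^1⌋ = ⌊1191/31⌋ = 38
  ⌊1191/31^2⌋ = ⌊1191/961⌋ = 1
(the next term ⌊1191/31^3⌋ = 0, terminating the sum). Summing: v_31(1191!) = 38 + 1 = 39.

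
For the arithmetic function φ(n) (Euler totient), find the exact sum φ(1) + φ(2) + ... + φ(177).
Σ_{n ≤ 177} φ(n) = 9566

Compute φ(n) for each 1 ≤ n ≤ 177: φ(1) = 1, φ(2) = 1, φ(3) = 2, φ(4) = 2, φ(5) = 4, φ(6) = 2, φ(7) = 6, φ(8) = 4, φ(9) = 6, φ(10) = 4, φ(11) = 10, φ(12) = 4, φ(13) = 12, φ(14) = 6, φ(15) = 8, φ(16) = 8, φ(17) = 16, φ(18) = 6, φ(19) = 18, φ(20) = 8, φ(21) = 12, φ(22) = 10, φ(23) = 22, φ(24) = 8, φ(25) = 20, φ(26) = 12, φ(27) = 18, φ(28) = 12, φ(29) = 28, φ(30) = 8, φ(31) = 30, φ(32) = 16, φ(33) = 20, φ(34) = 16, φ(35) = 24, φ(36) = 12, φ(37) = 36, φ(38) = 18, φ(39) = 24, φ(40) = 16, φ(41) = 40, φ(42) = 12, φ(43) = 42, φ(44) = 20, φ(45) = 24, φ(46) = 22, φ(47) = 46, φ(48) = 16, φ(49) = 42, φ(50) = 20, φ(51) = 32, φ(52) = 24, φ(53) = 52, φ(54) = 18, φ(55) = 40, φ(56) = 24, φ(57) = 36, φ(58) = 28, φ(59) = 58, φ(60) = 16, φ(61) = 60, φ(62) = 30, φ(63) = 36, φ(64) = 32, φ(65) = 48, φ(66) = 20, φ(67) = 66, φ(68) = 32, φ(69) = 44, φ(70) = 24, φ(71) = 70, φ(72) = 24, φ(73) = 72, φ(74) = 36, φ(75) = 40, φ(76) = 36, φ(77) = 60, φ(78) = 24, φ(79) = 78, φ(80) = 32, φ(81) = 54, φ(82) = 40, φ(83) = 82, φ(84) = 24, φ(85) = 64, φ(86) = 42, φ(87) = 56, φ(88) = 40, φ(89) = 88, φ(90) = 24, φ(91) = 72, φ(92) = 44, φ(93) = 60, φ(94) = 46, φ(95) = 72, φ(96) = 32, φ(97) = 96, φ(98) = 42, φ(99) = 60, φ(100) = 40, φ(101) = 100, φ(102) = 32, φ(103) = 102, φ(104) = 48, φ(105) = 48, φ(106) = 52, φ(107) = 106, φ(108) = 36, φ(109) = 108, φ(110) = 40, φ(111) = 72, φ(112) = 48, φ(113) = 112, φ(114) = 36, φ(115) = 88, φ(116) = 56, φ(117) = 72, φ(118) = 58, φ(119) = 96, φ(120) = 32, φ(121) = 110, φ(122) = 60, φ(123) = 80, φ(124) = 60, φ(125) = 100, φ(126) = 36, φ(127) = 126, φ(128) = 64, φ(129) = 84, φ(130) = 48, φ(131) = 130, φ(132) = 40, φ(133) = 108, φ(134) = 66, φ(135) = 72, φ(136) = 64, φ(137) = 136, φ(138) = 44, φ(139) = 138, φ(140) = 48, φ(141) = 92, φ(142) = 70, φ(143) = 120, φ(144) = 48, φ(145) = 112, φ(146) = 72, φ(147) = 84, φ(148) = 72, φ(149) = 148, φ(150) = 40, φ(151) = 150, φ(152) = 72, φ(153) = 96, φ(154) = 60, φ(155) = 120, φ(156) = 48, φ(157) = 156, φ(158) = 78, φ(159) = 104, φ(160) = 64, φ(161) = 132, φ(162) = 54, φ(163) = 162, φ(164) = 80, φ(165) = 80, φ(166) = 82, φ(167) = 166, φ(168) = 48, φ(169) = 156, φ(170) = 64, φ(171) = 108, φ(172) = 84, φ(173) = 172, φ(174) = 56, φ(175) = 120, φ(176) = 80, φ(177) = 116. Summing all 177 values: 9566. (Average order: Σ_{n ≤ x} φ(n) ~ (3/π²) x². For x = 177, (3/π²)·177² ≈ 9522.87.)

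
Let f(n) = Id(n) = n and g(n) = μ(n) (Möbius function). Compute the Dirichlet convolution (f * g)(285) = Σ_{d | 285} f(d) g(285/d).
(Id * μ)(285) = 144

Divisors of 285: [1, 3, 5, 15, 19, 57, 95, 285]. For each d | 285:
  d = 1: Id(1) · μ(285/1) = 1 · -1 = -1
  d = 3: Id(3) · μ(285/3) = 3 · 1 = 3
  d = 5: Id(5) · μ(285/5) = 5 · 1 = 5
  d = 15: Id(15) · μ(285/15) = 15 · -1 = -15
  d = 19: Id(19) · μ(285/19) = 19 · 1 = 19
  d = 57: Id(57) · μ(285/57) = 57 · -1 = -57
  d = 95: Id(95) · μ(285/95) = 95 · -1 = -95
  d = 285: Id(285) · μ(285/285) = 285 · 1 = 285
Summing: (Id * μ)(285) = -1 + 3 + 5 + -15 + 19 + -57 + -95 + 285 = 144.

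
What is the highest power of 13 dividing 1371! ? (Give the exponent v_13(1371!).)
v_13(1371!) = 113

Legendre's formula: v_p(n!) = Σ_{k ≥ 1} ⌊n / p^k⌋. For p = 13, n = 1371, the terms are:
  ⌊1371/13^1⌋ = ⌊1371/13⌋ = 105
  ⌊1371/13^2⌋ = ⌊1371/169⌋ = 8
(the next term ⌊1371/13^3⌋ = 0, terminating the sum). Summing: v_13(1371!) = 105 + 8 = 113.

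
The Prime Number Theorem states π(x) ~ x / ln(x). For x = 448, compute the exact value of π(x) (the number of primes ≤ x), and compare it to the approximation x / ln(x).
π(448) = 86;  x/ln(x) ≈ 73.38;  relative error ≈ 14.67%.

Directly count primes up to 448: π(448) = 86. The PNT approximation gives 448/ln(448) ≈ 448/6.10479 ≈ 73.38. Relative error (π(x) − x/ln(x)) / π(x) ≈ 14.67%; the approximation is known to undercount slightly (Li(x) is a better estimate).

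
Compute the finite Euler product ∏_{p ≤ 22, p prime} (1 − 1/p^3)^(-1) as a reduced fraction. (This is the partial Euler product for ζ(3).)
∏ = 3674541645775/3057655868928

The primes p ≤ 22 are [2, 3, 5, 7, 11, 13, 17, 19]. For each prime, (1 − 1/p^3)^(-1) = p^3 / (p^3 − 1). The product is (1 − 1/2^3)^(-1), (1 − 1/3^3)^(-1), (1 − 1/5^3)^(-1), (1 − 1/7^3)^(-1), (1 − 1/11^3)^(-1), (1 − 1/13^3)^(-1), (1 − 1/17^3)^(-1), (1 − 1/19^3)^(-1) = ∏ p^3 / (p^3 − 1) = 3674541645775/3057655868928.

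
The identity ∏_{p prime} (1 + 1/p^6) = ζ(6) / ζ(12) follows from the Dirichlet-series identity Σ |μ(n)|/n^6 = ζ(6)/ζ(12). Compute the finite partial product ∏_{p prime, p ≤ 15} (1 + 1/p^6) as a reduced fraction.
∏ = 261167492243135861/256778456493448890

The primes p ≤ 15 are [2, 3, 5, 7, 11, 13]. For each, (1 + 1/p^6) = (p^6 + 1)/p^6. Multiplying these fractions over p ∈ [2, 3, 5, 7, 11, 13] gives 261167492243135861/256778456493448890. (In the limit P → ∞ this tends to ζ(6)/ζ(12).)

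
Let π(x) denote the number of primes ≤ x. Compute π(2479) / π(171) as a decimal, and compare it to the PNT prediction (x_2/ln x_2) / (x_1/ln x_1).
π(2479)/π(171) = 367/39 ≈ 9.4103;  PNT prediction ≈ 9.5372.

π(171) = 39 and π(2479) = 367, so π(2479)/π(171) ≈ 9.4103. The PNT-predicted ratio is (2479/ln(2479)) / (171/ln(171)) ≈ 9.5372. The two agree to within a few percent, as expected.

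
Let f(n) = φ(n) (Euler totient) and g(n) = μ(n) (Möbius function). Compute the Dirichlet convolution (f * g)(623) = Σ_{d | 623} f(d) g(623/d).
(φ * μ)(623) = 435

Divisors of 623: [1, 7, 89, 623]. For each d | 623:
  d = 1: φ(1) · μ(623/1) = 1 · 1 = 1
  d = 7: φ(7) · μ(623/7) = 6 · -1 = -6
  d = 89: φ(89) · μ(623/89) = 88 · -1 = -88
  d = 623: φ(623) · μ(623/623) = 528 · 1 = 528
Summing: (φ * μ)(623) = 1 + -6 + -88 + 528 = 435.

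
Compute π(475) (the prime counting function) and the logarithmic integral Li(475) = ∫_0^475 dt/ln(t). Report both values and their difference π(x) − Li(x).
π(475) = 91;  Li(475) ≈ 97.75;  π(x) − Li(x) ≈ -6.75.

Direct count of primes ≤ 475 gives π(475) = 91. Numerical evaluation of the logarithmic integral gives Li(475) ≈ 97.75. The difference π(x) − Li(x) ≈ -6.75 is typically negative for small/moderate x (Li(x) overestimates), though Littlewood's theorem shows this sign changes infinitely often.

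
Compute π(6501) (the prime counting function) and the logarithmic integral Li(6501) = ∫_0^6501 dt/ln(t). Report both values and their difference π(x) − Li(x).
π(6501) = 842;  Li(6501) ≈ 857.74;  π(x) − Li(x) ≈ -15.74.

Direct count of primes ≤ 6501 gives π(6501) = 842. Numerical evaluation of the logarithmic integral gives Li(6501) ≈ 857.74. The difference π(x) − Li(x) ≈ -15.74 is typically negative for small/moderate x (Li(x) overestimates), though Littlewood's theorem shows this sign changes infinitely often.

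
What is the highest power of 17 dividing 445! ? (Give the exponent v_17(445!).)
v_17(445!) = 27

Legendre's formula: v_p(n!) = Σ_{k ≥ 1} ⌊n / p^k⌋. For p = 17, n = 445, the terms are:
  ⌊445/17^1⌋ = ⌊445/17⌋ = 26
  ⌊445/17^2⌋ = ⌊445/289⌋ = 1
(the next term ⌊445/17^3⌋ = 0, terminating the sum). Summing: v_17(445!) = 26 + 1 = 27.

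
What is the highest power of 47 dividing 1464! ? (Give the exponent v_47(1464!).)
v_47(1464!) = 31

Legendre's formula: v_p(n!) = Σ_{k ≥ 1} ⌊n / p^k⌋. For p = 47, n = 1464, the terms are:
  ⌊1464/47^1⌋ = ⌊1464/47⌋ = 31
(the next term ⌊1464/47^2⌋ = 0, terminating the sum). Summing: v_47(1464!) = 31 = 31.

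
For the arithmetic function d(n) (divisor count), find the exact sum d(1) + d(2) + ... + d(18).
Σ_{n ≤ 18} d(n) = 58

Compute d(n) for each 1 ≤ n ≤ 18: d(1) = 1, d(2) = 2, d(3) = 2, d(4) = 3, d(5) = 2, d(6) = 4, d(7) = 2, d(8) = 4, d(9) = 3, d(10) = 4, d(11) = 2, d(12) = 6, d(13) = 2, d(14) = 4, d(15) = 4, d(16) = 5, d(17) = 2, d(18) = 6. Summing all 18 values: 58. (Dirichlet's divisor formula: Σ_{n ≤ x} d(n) = x ln(x) + (2γ − 1) x + O(√x). For x = 18, the asymptotic estimate is ≈ 54.81.)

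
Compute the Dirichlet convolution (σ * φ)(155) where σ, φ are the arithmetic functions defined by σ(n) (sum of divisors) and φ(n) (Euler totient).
(σ * φ)(155) = 620

Divisors of 155: [1, 5, 31, 155]. For each d | 155:
  d = 1: σ(1) · φ(155/1) = 1 · 120 = 120
  d = 5: σ(5) · φ(155/5) = 6 · 30 = 180
  d = 31: σ(31) · φ(155/31) = 32 · 4 = 128
  d = 155: σ(155) · φ(155/155) = 192 · 1 = 192
Summing: (σ * φ)(155) = 120 + 180 + 128 + 192 = 620.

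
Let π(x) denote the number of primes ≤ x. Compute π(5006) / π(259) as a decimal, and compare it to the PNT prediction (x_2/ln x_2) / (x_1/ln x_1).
π(5006)/π(259) = 670/55 ≈ 12.1818;  PNT prediction ≈ 12.6084.

π(259) = 55 and π(5006) = 670, so π(5006)/π(259) ≈ 12.1818. The PNT-predicted ratio is (5006/ln(5006)) / (259/ln(259)) ≈ 12.6084. The two agree to within a few percent, as expected.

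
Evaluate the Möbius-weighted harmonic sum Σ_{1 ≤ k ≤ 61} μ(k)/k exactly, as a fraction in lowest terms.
Σ μ(k)/k = -8549627883788520181/58644190679703485491635

Values of μ(k) for 1 ≤ k ≤ 61: μ(1) = 1, μ(2) = -1, μ(3) = -1, μ(5) = -1, μ(6) = 1, μ(7) = -1, μ(10) = 1, μ(11) = -1, μ(13) = -1, μ(14) = 1, μ(15) = 1, μ(17) = -1, μ(19) = -1, μ(21) = 1, μ(22) = 1, μ(23) = -1, μ(26) = 1, μ(29) = -1, μ(30) = -1, μ(31) = -1, μ(33) = 1, μ(34) = 1, μ(35) = 1, μ(37) = -1, μ(38) = 1, μ(39) = 1, μ(41) = -1, μ(42) = -1, μ(43) = -1, μ(46) = 1, μ(47) = -1, μ(51) = 1, μ(53) = -1, μ(55) = 1, μ(57) = 1, μ(58) = 1, μ(59) = -1, μ(61) = -1, with μ = 0 on non-squarefree integers. Summing μ(k)/k for k where μ(k) ≠ 0 gives -8549627883788520181/58644190679703485491635 ≈ -0.0001. (PNT ⟺ this sum → 0 as n → ∞.)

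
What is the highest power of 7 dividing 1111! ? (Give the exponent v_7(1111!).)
v_7(1111!) = 183

Legendre's formula: v_p(n!) = Σ_{k ≥ 1} ⌊n / p^k⌋. For p = 7, n = 1111, the terms are:
  ⌊1111/7^1⌋ = ⌊1111/7⌋ = 158
  ⌊1111/7^2⌋ = ⌊1111/49⌋ = 22
  ⌊1111/7^3⌋ = ⌊1111/343⌋ = 3
(the next term ⌊1111/7^4⌋ = 0, terminating the sum). Summing: v_7(1111!) = 158 + 22 + 3 = 183.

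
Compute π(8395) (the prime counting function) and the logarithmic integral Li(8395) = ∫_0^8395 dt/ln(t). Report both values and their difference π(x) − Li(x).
π(8395) = 1051;  Li(8395) ≈ 1070.25;  π(x) − Li(x) ≈ -19.25.

Direct count of primes ≤ 8395 gives π(8395) = 1051. Numerical evaluation of the logarithmic integral gives Li(8395) ≈ 1070.25. The difference π(x) − Li(x) ≈ -19.25 is typically negative for small/moderate x (Li(x) overestimates), though Littlewood's theorem shows this sign changes infinitely often.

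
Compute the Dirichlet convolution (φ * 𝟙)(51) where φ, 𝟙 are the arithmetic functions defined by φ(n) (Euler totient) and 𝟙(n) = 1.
(φ * 𝟙)(51) = 51

Divisors of 51: [1, 3, 17, 51]. For each d | 51:
  d = 1: φ(1) · 𝟙(51/1) = 1 · 1 = 1
  d = 3: φ(3) · 𝟙(51/3) = 2 · 1 = 2
  d = 17: φ(17) · 𝟙(51/17) = 16 · 1 = 16
  d = 51: φ(51) · 𝟙(51/51) = 32 · 1 = 32
Summing: (φ * 𝟙)(51) = 1 + 2 + 16 + 32 = 51.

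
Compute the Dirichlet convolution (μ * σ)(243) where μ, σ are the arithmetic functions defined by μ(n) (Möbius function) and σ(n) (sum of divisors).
(μ * σ)(243) = 243

Divisors of 243: [1, 3, 9, 27, 81, 243]. For each d | 243:
  d = 1: μ(1) · σ(243/1) = 1 · 364 = 364
  d = 3: μ(3) · σ(243/3) = -1 · 121 = -121
  d = 9: μ(9) · σ(243/9) = 0 · 40 = 0
  d = 27: μ(27) · σ(243/27) = 0 · 13 = 0
  d = 81: μ(81) · σ(243/81) = 0 · 4 = 0
  d = 243: μ(243) · σ(243/243) = 0 · 1 = 0
Summing: (μ * σ)(243) = 364 + -121 + 0 + 0 + 0 + 0 = 243.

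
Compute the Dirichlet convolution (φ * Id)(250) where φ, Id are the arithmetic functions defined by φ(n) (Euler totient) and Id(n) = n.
(φ * Id)(250) = 1275

Divisors of 250: [1, 2, 5, 10, 25, 50, 125, 250]. For each d | 250:
  d = 1: φ(1) · Id(250/1) = 1 · 250 = 250
  d = 2: φ(2) · Id(250/2) = 1 · 125 = 125
  d = 5: φ(5) · Id(250/5) = 4 · 50 = 200
  d = 10: φ(10) · Id(250/10) = 4 · 25 = 100
  d = 25: φ(25) · Id(250/25) = 20 · 10 = 200
  d = 50: φ(50) · Id(250/50) = 20 · 5 = 100
  d = 125: φ(125) · Id(250/125) = 100 · 2 = 200
  d = 250: φ(250) · Id(250/250) = 100 · 1 = 100
Summing: (φ * Id)(250) = 250 + 125 + 200 + 100 + 200 + 100 + 200 + 100 = 1275.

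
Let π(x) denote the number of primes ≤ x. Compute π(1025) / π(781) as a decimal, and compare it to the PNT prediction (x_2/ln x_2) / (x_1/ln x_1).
π(1025)/π(781) = 172/137 ≈ 1.2555;  PNT prediction ≈ 1.2610.

π(781) = 137 and π(1025) = 172, so π(1025)/π(781) ≈ 1.2555. The PNT-predicted ratio is (1025/ln(1025)) / (781/ln(781)) ≈ 1.2610. The two agree to within a few percent, as expected.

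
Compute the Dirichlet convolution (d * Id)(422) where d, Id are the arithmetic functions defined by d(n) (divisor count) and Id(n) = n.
(d * Id)(422) = 852

Divisors of 422: [1, 2, 211, 422]. For each d | 422:
  d = 1: d(1) · Id(422/1) = 1 · 422 = 422
  d = 2: d(2) · Id(422/2) = 2 · 211 = 422
  d = 211: d(211) · Id(422/211) = 2 · 2 = 4
  d = 422: d(422) · Id(422/422) = 4 · 1 = 4
Summing: (d * Id)(422) = 422 + 422 + 4 + 4 = 852.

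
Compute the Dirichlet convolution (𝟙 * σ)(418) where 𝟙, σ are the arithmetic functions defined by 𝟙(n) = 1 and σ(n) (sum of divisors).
(𝟙 * σ)(418) = 1092

Divisors of 418: [1, 2, 11, 19, 22, 38, 209, 418]. For each d | 418:
  d = 1: 𝟙(1) · σ(418/1) = 1 · 720 = 720
  d = 2: 𝟙(2) · σ(418/2) = 1 · 240 = 240
  d = 11: 𝟙(11) · σ(418/11) = 1 · 60 = 60
  d = 19: 𝟙(19) · σ(418/19) = 1 · 36 = 36
  d = 22: 𝟙(22) · σ(418/22) = 1 · 20 = 20
  d = 38: 𝟙(38) · σ(418/38) = 1 · 12 = 12
  d = 209: 𝟙(209) · σ(418/209) = 1 · 3 = 3
  d = 418: 𝟙(418) · σ(418/418) = 1 · 1 = 1
Summing: (𝟙 * σ)(418) = 720 + 240 + 60 + 36 + 20 + 12 + 3 + 1 = 1092.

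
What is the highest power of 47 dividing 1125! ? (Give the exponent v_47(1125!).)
v_47(1125!) = 23

Legendre's formula: v_p(n!) = Σ_{k ≥ 1} ⌊n / p^k⌋. For p = 47, n = 1125, the terms are:
  ⌊1125/47^1⌋ = ⌊1125/47⌋ = 23
(the next term ⌊1125/47^2⌋ = 0, terminating the sum). Summing: v_47(1125!) = 23 = 23.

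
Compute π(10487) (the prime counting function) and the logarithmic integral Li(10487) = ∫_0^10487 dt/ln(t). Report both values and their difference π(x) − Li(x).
π(10487) = 1283;  Li(10487) ≈ 1298.88;  π(x) − Li(x) ≈ -15.88.

Direct count of primes ≤ 10487 gives π(10487) = 1283. Numerical evaluation of the logarithmic integral gives Li(10487) ≈ 1298.88. The difference π(x) − Li(x) ≈ -15.88 is typically negative for small/moderate x (Li(x) overestimates), though Littlewood's theorem shows this sign changes infinitely often.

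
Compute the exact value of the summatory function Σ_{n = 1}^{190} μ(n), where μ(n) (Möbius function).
Σ_{n ≤ 190} μ(n) = -4

Compute μ(n) for each 1 ≤ n ≤ 190: μ(1) = 1, μ(2) = -1, μ(3) = -1, μ(4) = 0, μ(5) = -1, μ(6) = 1, μ(7) = -1, μ(8) = 0, μ(9) = 0, μ(10) = 1, μ(11) = -1, μ(12) = 0, μ(13) = -1, μ(14) = 1, μ(15) = 1, μ(16) = 0, μ(17) = -1, μ(18) = 0, μ(19) = -1, μ(20) = 0, μ(21) = 1, μ(22) = 1, μ(23) = -1, μ(24) = 0, μ(25) = 0, μ(26) = 1, μ(27) = 0, μ(28) = 0, μ(29) = -1, μ(30) = -1, μ(31) = -1, μ(32) = 0, μ(33) = 1, μ(34) = 1, μ(35) = 1, μ(36) = 0, μ(37) = -1, μ(38) = 1, μ(39) = 1, μ(40) = 0, μ(41) = -1, μ(42) = -1, μ(43) = -1, μ(44) = 0, μ(45) = 0, μ(46) = 1, μ(47) = -1, μ(48) = 0, μ(49) = 0, μ(50) = 0, μ(51) = 1, μ(52) = 0, μ(53) = -1, μ(54) = 0, μ(55) = 1, μ(56) = 0, μ(57) = 1, μ(58) = 1, μ(59) = -1, μ(60) = 0, μ(61) = -1, μ(62) = 1, μ(63) = 0, μ(64) = 0, μ(65) = 1, μ(66) = -1, μ(67) = -1, μ(68) = 0, μ(69) = 1, μ(70) = -1, μ(71) = -1, μ(72) = 0, μ(73) = -1, μ(74) = 1, μ(75) = 0, μ(76) = 0, μ(77) = 1, μ(78) = -1, μ(79) = -1, μ(80) = 0, μ(81) = 0, μ(82) = 1, μ(83) = -1, μ(84) = 0, μ(85) = 1, μ(86) = 1, μ(87) = 1, μ(88) = 0, μ(89) = -1, μ(90) = 0, μ(91) = 1, μ(92) = 0, μ(93) = 1, μ(94) = 1, μ(95) = 1, μ(96) = 0, μ(97) = -1, μ(98) = 0, μ(99) = 0, μ(100) = 0, μ(101) = -1, μ(102) = -1, μ(103) = -1, μ(104) = 0, μ(105) = -1, μ(106) = 1, μ(107) = -1, μ(108) = 0, μ(109) = -1, μ(110) = -1, μ(111) = 1, μ(112) = 0, μ(113) = -1, μ(114) = -1, μ(115) = 1, μ(116) = 0, μ(117) = 0, μ(118) = 1, μ(119) = 1, μ(120) = 0, μ(121) = 0, μ(122) = 1, μ(123) = 1, μ(124) = 0, μ(125) = 0, μ(126) = 0, μ(127) = -1, μ(128) = 0, μ(129) = 1, μ(130) = -1, μ(131) = -1, μ(132) = 0, μ(133) = 1, μ(134) = 1, μ(135) = 0, μ(136) = 0, μ(137) = -1, μ(138) = -1, μ(139) = -1, μ(140) = 0, μ(141) = 1, μ(142) = 1, μ(143) = 1, μ(144) = 0, μ(145) = 1, μ(146) = 1, μ(147) = 0, μ(148) = 0, μ(149) = -1, μ(150) = 0, μ(151) = -1, μ(152) = 0, μ(153) = 0, μ(154) = -1, μ(155) = 1, μ(156) = 0, μ(157) = -1, μ(158) = 1, μ(159) = 1, μ(160) = 0, μ(161) = 1, μ(162) = 0, μ(163) = -1, μ(164) = 0, μ(165) = -1, μ(166) = 1, μ(167) = -1, μ(168) = 0, μ(169) = 0, μ(170) = -1, μ(171) = 0, μ(172) = 0, μ(173) = -1, μ(174) = -1, μ(175) = 0, μ(176) = 0, μ(177) = 1, μ(178) = 1, μ(179) = -1, μ(180) = 0, μ(181) = -1, μ(182) = -1, μ(183) = 1, μ(184) = 0, μ(185) = 1, μ(186) = -1, μ(187) = 1, μ(188) = 0, μ(189) = 0, μ(190) = -1. Summing all 190 values: -4. (Mertens function M(x) = Σ_{n ≤ x} μ(n); on average M(x) should be small (PNT ⟺ M(x) = o(x)).)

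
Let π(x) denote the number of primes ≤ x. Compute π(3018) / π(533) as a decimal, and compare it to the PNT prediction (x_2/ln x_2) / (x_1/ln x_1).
π(3018)/π(533) = 432/99 ≈ 4.3636;  PNT prediction ≈ 4.4370.

π(533) = 99 and π(3018) = 432, so π(3018)/π(533) ≈ 4.3636. The PNT-predicted ratio is (3018/ln(3018)) / (533/ln(533)) ≈ 4.4370. The two agree to within a few percent, as expected.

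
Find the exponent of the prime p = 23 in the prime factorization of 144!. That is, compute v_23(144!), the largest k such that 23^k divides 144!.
v_23(144!) = 6

Legendre's formula: v_p(n!) = Σ_{k ≥ 1} ⌊n / p^k⌋. For p = 23, n = 144, the terms are:
  ⌊144/23^1⌋ = ⌊144/23⌋ = 6
(the next term ⌊144/23^2⌋ = 0, terminating the sum). Summing: v_23(144!) = 6 = 6.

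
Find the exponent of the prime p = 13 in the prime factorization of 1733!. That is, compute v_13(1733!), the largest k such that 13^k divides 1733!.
v_13(1733!) = 143

Legendre's formula: v_p(n!) = Σ_{k ≥ 1} ⌊n / p^k⌋. For p = 13, n = 1733, the terms are:
  ⌊1733/13^1⌋ = ⌊1733/13⌋ = 133
  ⌊1733/13^2⌋ = ⌊1733/169⌋ = 10
(the next term ⌊1733/13^3⌋ = 0, terminating the sum). Summing: v_13(1733!) = 133 + 10 = 143.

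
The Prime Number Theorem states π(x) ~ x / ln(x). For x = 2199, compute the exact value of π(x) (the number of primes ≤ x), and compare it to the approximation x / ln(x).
π(2199) = 327;  x/ln(x) ≈ 285.74;  relative error ≈ 12.62%.

Directly count primes up to 2199: π(2199) = 327. The PNT approximation gives 2199/ln(2199) ≈ 2199/7.69576 ≈ 285.74. Relative error (π(x) − x/ln(x)) / π(x) ≈ 12.62%; the approximation is known to undercount slightly (Li(x) is a better estimate).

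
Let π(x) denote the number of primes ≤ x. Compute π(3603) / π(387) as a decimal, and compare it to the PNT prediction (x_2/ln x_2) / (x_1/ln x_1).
π(3603)/π(387) = 503/76 ≈ 6.6184;  PNT prediction ≈ 6.7737.

π(387) = 76 and π(3603) = 503, so π(3603)/π(387) ≈ 6.6184. The PNT-predicted ratio is (3603/ln(3603)) / (387/ln(387)) ≈ 6.7737. The two agree to within a few percent, as expected.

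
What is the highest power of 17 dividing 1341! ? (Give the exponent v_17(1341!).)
v_17(1341!) = 82

Legendre's formula: v_p(n!) = Σ_{k ≥ 1} ⌊n / p^k⌋. For p = 17, n = 1341, the terms are:
  ⌊1341/17^1⌋ = ⌊1341/17⌋ = 78
  ⌊1341/17^2⌋ = ⌊1341/289⌋ = 4
(the next term ⌊1341/17^3⌋ = 0, terminating the sum). Summing: v_17(1341!) = 78 + 4 = 82.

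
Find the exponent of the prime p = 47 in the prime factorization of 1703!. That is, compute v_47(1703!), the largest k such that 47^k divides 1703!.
v_47(1703!) = 36

Legendre's formula: v_p(n!) = Σ_{k ≥ 1} ⌊n / p^k⌋. For p = 47, n = 1703, the terms are:
  ⌊1703/47^1⌋ = ⌊1703/47⌋ = 36
(the next term ⌊1703/47^2⌋ = 0, terminating the sum). Summing: v_47(1703!) = 36 = 36.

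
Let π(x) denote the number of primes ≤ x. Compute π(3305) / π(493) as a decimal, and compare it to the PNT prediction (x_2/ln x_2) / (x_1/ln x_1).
π(3305)/π(493) = 464/94 ≈ 4.9362;  PNT prediction ≈ 5.1297.

π(493) = 94 and π(3305) = 464, so π(3305)/π(493) ≈ 4.9362. The PNT-predicted ratio is (3305/ln(3305)) / (493/ln(493)) ≈ 5.1297. The two agree to within a few percent, as expected.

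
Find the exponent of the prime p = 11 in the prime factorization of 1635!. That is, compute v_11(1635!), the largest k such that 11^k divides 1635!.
v_11(1635!) = 162

Legendre's formula: v_p(n!) = Σ_{k ≥ 1} ⌊n / p^k⌋. For p = 11, n = 1635, the terms are:
  ⌊1635/11^1⌋ = ⌊1635/11⌋ = 148
  ⌊1635/11^2⌋ = ⌊1635/121⌋ = 13
  ⌊1635/11^3⌋ = ⌊1635/1331⌋ = 1
(the next term ⌊1635/11^4⌋ = 0, terminating the sum). Summing: v_11(1635!) = 148 + 13 + 1 = 162.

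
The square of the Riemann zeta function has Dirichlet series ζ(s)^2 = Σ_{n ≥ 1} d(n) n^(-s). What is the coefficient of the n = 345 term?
d(345) = 8

ζ(s)^2 = (Σ 1/m^s)(Σ 1/k^s). The coefficient of 1/n^s in the product is the number of ordered pairs (m, k) with mk = n, which equals d(n). For n = 345, divisors are [1, 3, 5, 15, 23, 69, 115, 345], so d(345) = 8.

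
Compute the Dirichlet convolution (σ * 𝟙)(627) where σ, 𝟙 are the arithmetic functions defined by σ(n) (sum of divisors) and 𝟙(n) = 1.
(σ * 𝟙)(627) = 1365

Divisors of 627: [1, 3, 11, 19, 33, 57, 209, 627]. For each d | 627:
  d = 1: σ(1) · 𝟙(627/1) = 1 · 1 = 1
  d = 3: σ(3) · 𝟙(627/3) = 4 · 1 = 4
  d = 11: σ(11) · 𝟙(627/11) = 12 · 1 = 12
  d = 19: σ(19) · 𝟙(627/19) = 20 · 1 = 20
  d = 33: σ(33) · 𝟙(627/33) = 48 · 1 = 48
  d = 57: σ(57) · 𝟙(627/57) = 80 · 1 = 80
  d = 209: σ(209) · 𝟙(627/209) = 240 · 1 = 240
  d = 627: σ(627) · 𝟙(627/627) = 960 · 1 = 960
Summing: (σ * 𝟙)(627) = 1 + 4 + 12 + 20 + 48 + 80 + 240 + 960 = 1365.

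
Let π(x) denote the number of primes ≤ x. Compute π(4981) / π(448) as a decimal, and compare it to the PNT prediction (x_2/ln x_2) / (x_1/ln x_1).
π(4981)/π(448) = 666/86 ≈ 7.7442;  PNT prediction ≈ 7.9727.

π(448) = 86 and π(4981) = 666, so π(4981)/π(448) ≈ 7.7442. The PNT-predicted ratio is (4981/ln(4981)) / (448/ln(448)) ≈ 7.9727. The two agree to within a few percent, as expected.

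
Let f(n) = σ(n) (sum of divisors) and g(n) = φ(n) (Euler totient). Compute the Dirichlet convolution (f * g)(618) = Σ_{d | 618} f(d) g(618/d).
(σ * φ)(618) = 4944

Divisors of 618: [1, 2, 3, 6, 103, 206, 309, 618]. For each d | 618:
  d = 1: σ(1) · φ(618/1) = 1 · 204 = 204
  d = 2: σ(2) · φ(618/2) = 3 · 204 = 612
  d = 3: σ(3) · φ(618/3) = 4 · 102 = 408
  d = 6: σ(6) · φ(618/6) = 12 · 102 = 1224
  d = 103: σ(103) · φ(618/103) = 104 · 2 = 208
  d = 206: σ(206) · φ(618/206) = 312 · 2 = 624
  d = 309: σ(309) · φ(618/309) = 416 · 1 = 416
  d = 618: σ(618) · φ(618/618) = 1248 · 1 = 1248
Summing: (σ * φ)(618) = 204 + 612 + 408 + 1224 + 208 + 624 + 416 + 1248 = 4944.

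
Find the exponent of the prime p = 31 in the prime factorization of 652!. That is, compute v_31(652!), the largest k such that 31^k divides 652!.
v_31(652!) = 21

Legendre's formula: v_p(n!) = Σ_{k ≥ 1} ⌊n / p^k⌋. For p = 31, n = 652, the terms are:
  ⌊652/31^1⌋ = ⌊652/31⌋ = 21
(the next term ⌊652/31^2⌋ = 0, terminating the sum). Summing: v_31(652!) = 21 = 21.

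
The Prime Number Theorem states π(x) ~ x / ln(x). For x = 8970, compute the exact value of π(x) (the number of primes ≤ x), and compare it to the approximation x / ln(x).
π(8970) = 1115;  x/ln(x) ≈ 985.54;  relative error ≈ 11.61%.

Directly count primes up to 8970: π(8970) = 1115. The PNT approximation gives 8970/ln(8970) ≈ 8970/9.10164 ≈ 985.54. Relative error (π(x) − x/ln(x)) / π(x) ≈ 11.61%; the approximation is known to undercount slightly (Li(x) is a better estimate).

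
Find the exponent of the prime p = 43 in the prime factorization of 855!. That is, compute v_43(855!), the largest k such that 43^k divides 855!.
v_43(855!) = 19

Legendre's formula: v_p(n!) = Σ_{k ≥ 1} ⌊n / p^k⌋. For p = 43, n = 855, the terms are:
  ⌊855/43^1⌋ = ⌊855/43⌋ = 19
(the next term ⌊855/43^2⌋ = 0, terminating the sum). Summing: v_43(855!) = 19 = 19.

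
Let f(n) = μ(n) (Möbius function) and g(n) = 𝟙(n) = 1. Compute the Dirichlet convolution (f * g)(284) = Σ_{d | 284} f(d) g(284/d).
(μ * 𝟙)(284) = 0

Divisors of 284: [1, 2, 4, 71, 142, 284]. For each d | 284:
  d = 1: μ(1) · 𝟙(284/1) = 1 · 1 = 1
  d = 2: μ(2) · 𝟙(284/2) = -1 · 1 = -1
  d = 4: μ(4) · 𝟙(284/4) = 0 · 1 = 0
  d = 71: μ(71) · 𝟙(284/71) = -1 · 1 = -1
  d = 142: μ(142) · 𝟙(284/142) = 1 · 1 = 1
  d = 284: μ(284) · 𝟙(284/284) = 0 · 1 = 0
Summing: (μ * 𝟙)(284) = 1 + -1 + 0 + -1 + 1 + 0 = 0.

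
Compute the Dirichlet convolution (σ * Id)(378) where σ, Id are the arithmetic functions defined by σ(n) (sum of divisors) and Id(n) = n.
(σ * Id)(378) = 10650

Divisors of 378: [1, 2, 3, 6, 7, 9, 14, 18, 21, 27, 42, 54, 63, 126, 189, 378]. For each d | 378:
  d = 1: σ(1) · Id(378/1) = 1 · 378 = 378
  d = 2: σ(2) · Id(378/2) = 3 · 189 = 567
  d = 3: σ(3) · Id(378/3) = 4 · 126 = 504
  d = 6: σ(6) · Id(378/6) = 12 · 63 = 756
  d = 7: σ(7) · Id(378/7) = 8 · 54 = 432
  d = 9: σ(9) · Id(378/9) = 13 · 42 = 546
  d = 14: σ(14) · Id(378/14) = 24 · 27 = 648
  d = 18: σ(18) · Id(378/18) = 39 · 21 = 819
  d = 21: σ(21) · Id(378/21) = 32 · 18 = 576
  d = 27: σ(27) · Id(378/27) = 40 · 14 = 560
  d = 42: σ(42) · Id(378/42) = 96 · 9 = 864
  d = 54: σ(54) · Id(378/54) = 120 · 7 = 840
  d = 63: σ(63) · Id(378/63) = 104 · 6 = 624
  d = 126: σ(126) · Id(378/126) = 312 · 3 = 936
  d = 189: σ(189) · Id(378/189) = 320 · 2 = 640
  d = 378: σ(378) · Id(378/378) = 960 · 1 = 960
Summing: (σ * Id)(378) = 378 + 567 + 504 + 756 + 432 + 546 + 648 + 819 + 576 + 560 + 864 + 840 + 624 + 936 + 640 + 960 = 10650.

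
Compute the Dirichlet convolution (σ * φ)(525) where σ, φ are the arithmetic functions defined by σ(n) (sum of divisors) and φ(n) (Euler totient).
(σ * φ)(525) = 6300

Divisors of 525: [1, 3, 5, 7, 15, 21, 25, 35, 75, 105, 175, 525]. For each d | 525:
  d = 1: σ(1) · φ(525/1) = 1 · 240 = 240
  d = 3: σ(3) · φ(525/3) = 4 · 120 = 480
  d = 5: σ(5) · φ(525/5) = 6 · 48 = 288
  d = 7: σ(7) · φ(525/7) = 8 · 40 = 320
  d = 15: σ(15) · φ(525/15) = 24 · 24 = 576
  d = 21: σ(21) · φ(525/21) = 32 · 20 = 640
  d = 25: σ(25) · φ(525/25) = 31 · 12 = 372
  d = 35: σ(35) · φ(525/35) = 48 · 8 = 384
  d = 75: σ(75) · φ(525/75) = 124 · 6 = 744
  d = 105: σ(105) · φ(525/105) = 192 · 4 = 768
  d = 175: σ(175) · φ(525/175) = 248 · 2 = 496
  d = 525: σ(525) · φ(525/525) = 992 · 1 = 992
Summing: (σ * φ)(525) = 240 + 480 + 288 + 320 + 576 + 640 + 372 + 384 + 744 + 768 + 496 + 992 = 6300.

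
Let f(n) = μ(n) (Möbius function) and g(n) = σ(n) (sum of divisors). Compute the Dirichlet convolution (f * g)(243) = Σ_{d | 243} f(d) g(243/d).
(μ * σ)(243) = 243

Divisors of 243: [1, 3, 9, 27, 81, 243]. For each d | 243:
  d = 1: μ(1) · σ(243/1) = 1 · 364 = 364
  d = 3: μ(3) · σ(243/3) = -1 · 121 = -121
  d = 9: μ(9) · σ(243/9) = 0 · 40 = 0
  d = 27: μ(27) · σ(243/27) = 0 · 13 = 0
  d = 81: μ(81) · σ(243/81) = 0 · 4 = 0
  d = 243: μ(243) · σ(243/243) = 0 · 1 = 0
Summing: (μ * σ)(243) = 364 + -121 + 0 + 0 + 0 + 0 = 243.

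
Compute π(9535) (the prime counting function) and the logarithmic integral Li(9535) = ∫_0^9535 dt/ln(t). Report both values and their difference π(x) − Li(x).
π(9535) = 1180;  Li(9535) ≈ 1195.52;  π(x) − Li(x) ≈ -15.52.

Direct count of primes ≤ 9535 gives π(9535) = 1180. Numerical evaluation of the logarithmic integral gives Li(9535) ≈ 1195.52. The difference π(x) − Li(x) ≈ -15.52 is typically negative for small/moderate x (Li(x) overestimates), though Littlewood's theorem shows this sign changes infinitely often.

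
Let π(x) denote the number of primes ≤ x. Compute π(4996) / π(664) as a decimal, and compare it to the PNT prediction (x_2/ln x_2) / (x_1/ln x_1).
π(4996)/π(664) = 668/121 ≈ 5.5207;  PNT prediction ≈ 5.7411.

π(664) = 121 and π(4996) = 668, so π(4996)/π(664) ≈ 5.5207. The PNT-predicted ratio is (4996/ln(4996)) / (664/ln(664)) ≈ 5.7411. The two agree to within a few percent, as expected.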